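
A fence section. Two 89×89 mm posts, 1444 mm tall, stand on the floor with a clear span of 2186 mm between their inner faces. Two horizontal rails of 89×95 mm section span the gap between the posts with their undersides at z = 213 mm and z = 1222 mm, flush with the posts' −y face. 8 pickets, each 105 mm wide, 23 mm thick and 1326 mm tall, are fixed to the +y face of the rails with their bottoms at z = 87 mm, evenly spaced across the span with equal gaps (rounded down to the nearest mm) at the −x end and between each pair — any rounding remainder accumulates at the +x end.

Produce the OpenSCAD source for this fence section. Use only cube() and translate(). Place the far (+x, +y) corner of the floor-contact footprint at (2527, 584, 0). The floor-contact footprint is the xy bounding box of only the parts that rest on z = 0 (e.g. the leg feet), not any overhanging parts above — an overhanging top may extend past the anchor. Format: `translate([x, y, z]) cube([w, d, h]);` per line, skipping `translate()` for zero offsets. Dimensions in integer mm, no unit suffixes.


translate([163, 495, 0]) cube([89, 89, 1444]);
translate([2438, 495, 0]) cube([89, 89, 1444]);
translate([252, 495, 213]) cube([2186, 89, 95]);
translate([252, 495, 1222]) cube([2186, 89, 95]);
translate([401, 584, 87]) cube([105, 23, 1326]);
translate([655, 584, 87]) cube([105, 23, 1326]);
translate([909, 584, 87]) cube([105, 23, 1326]);
translate([1163, 584, 87]) cube([105, 23, 1326]);
translate([1417, 584, 87]) cube([105, 23, 1326]);
translate([1671, 584, 87]) cube([105, 23, 1326]);
translate([1925, 584, 87]) cube([105, 23, 1326]);
translate([2179, 584, 87]) cube([105, 23, 1326]);


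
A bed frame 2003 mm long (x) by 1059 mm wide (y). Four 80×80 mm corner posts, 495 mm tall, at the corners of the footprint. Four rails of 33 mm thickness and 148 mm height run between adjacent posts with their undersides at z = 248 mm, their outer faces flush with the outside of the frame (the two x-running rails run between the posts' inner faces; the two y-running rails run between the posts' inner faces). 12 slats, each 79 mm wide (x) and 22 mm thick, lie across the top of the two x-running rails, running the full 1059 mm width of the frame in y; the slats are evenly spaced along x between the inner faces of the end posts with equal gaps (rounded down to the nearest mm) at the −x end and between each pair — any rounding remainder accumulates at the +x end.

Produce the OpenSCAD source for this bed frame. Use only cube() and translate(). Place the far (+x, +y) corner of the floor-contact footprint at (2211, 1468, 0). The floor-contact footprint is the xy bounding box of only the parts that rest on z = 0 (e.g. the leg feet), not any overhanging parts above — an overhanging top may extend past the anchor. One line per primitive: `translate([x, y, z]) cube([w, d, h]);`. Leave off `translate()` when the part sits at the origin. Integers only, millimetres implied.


translate([208, 409, 0]) cube([80, 80, 495]);
translate([208, 1388, 0]) cube([80, 80, 495]);
translate([2131, 409, 0]) cube([80, 80, 495]);
translate([2131, 1388, 0]) cube([80, 80, 495]);
translate([288, 409, 248]) cube([1843, 33, 148]);
translate([288, 1435, 248]) cube([1843, 33, 148]);
translate([208, 489, 248]) cube([33, 899, 148]);
translate([2178, 489, 248]) cube([33, 899, 148]);
translate([356, 409, 396]) cube([79, 1059, 22]);
translate([503, 409, 396]) cube([79, 1059, 22]);
translate([650, 409, 396]) cube([79, 1059, 22]);
translate([797, 409, 396]) cube([79, 1059, 22]);
translate([944, 409, 396]) cube([79, 1059, 22]);
translate([1091, 409, 396]) cube([79, 1059, 22]);
translate([1238, 409, 396]) cube([79, 1059, 22]);
translate([1385, 409, 396]) cube([79, 1059, 22]);
translate([1532, 409, 396]) cube([79, 1059, 22]);
translate([1679, 409, 396]) cube([79, 1059, 22]);
translate([1826, 409, 396]) cube([79, 1059, 22]);
translate([1973, 409, 396]) cube([79, 1059, 22]);


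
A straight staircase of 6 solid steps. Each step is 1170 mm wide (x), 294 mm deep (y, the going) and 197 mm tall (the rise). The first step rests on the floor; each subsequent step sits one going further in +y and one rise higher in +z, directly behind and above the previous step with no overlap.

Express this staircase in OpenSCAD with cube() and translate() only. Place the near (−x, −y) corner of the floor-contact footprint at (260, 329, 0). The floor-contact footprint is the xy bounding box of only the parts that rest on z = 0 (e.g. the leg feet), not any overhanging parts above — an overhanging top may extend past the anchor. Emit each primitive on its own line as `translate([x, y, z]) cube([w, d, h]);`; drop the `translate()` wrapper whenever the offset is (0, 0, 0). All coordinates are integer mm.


translate([260, 329, 0]) cube([1170, 294, 197]);
translate([260, 623, 197]) cube([1170, 294, 197]);
translate([260, 917, 394]) cube([1170, 294, 197]);
translate([260, 1211, 591]) cube([1170, 294, 197]);
translate([260, 1505, 788]) cube([1170, 294, 197]);
translate([260, 1799, 985]) cube([1170, 294, 197]);


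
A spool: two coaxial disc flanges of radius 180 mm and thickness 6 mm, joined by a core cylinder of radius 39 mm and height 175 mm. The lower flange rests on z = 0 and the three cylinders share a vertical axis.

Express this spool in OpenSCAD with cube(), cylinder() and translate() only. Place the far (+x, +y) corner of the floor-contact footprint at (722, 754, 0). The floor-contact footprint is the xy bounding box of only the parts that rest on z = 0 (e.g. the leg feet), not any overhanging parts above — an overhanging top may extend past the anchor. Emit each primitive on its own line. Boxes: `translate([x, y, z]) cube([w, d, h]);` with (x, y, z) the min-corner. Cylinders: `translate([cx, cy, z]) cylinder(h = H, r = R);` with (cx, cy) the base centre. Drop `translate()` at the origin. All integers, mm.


translate([542, 574, 0]) cylinder(h = 6, r = 180);
translate([542, 574, 6]) cylinder(h = 175, r = 39);
translate([542, 574, 181]) cylinder(h = 6, r = 180);


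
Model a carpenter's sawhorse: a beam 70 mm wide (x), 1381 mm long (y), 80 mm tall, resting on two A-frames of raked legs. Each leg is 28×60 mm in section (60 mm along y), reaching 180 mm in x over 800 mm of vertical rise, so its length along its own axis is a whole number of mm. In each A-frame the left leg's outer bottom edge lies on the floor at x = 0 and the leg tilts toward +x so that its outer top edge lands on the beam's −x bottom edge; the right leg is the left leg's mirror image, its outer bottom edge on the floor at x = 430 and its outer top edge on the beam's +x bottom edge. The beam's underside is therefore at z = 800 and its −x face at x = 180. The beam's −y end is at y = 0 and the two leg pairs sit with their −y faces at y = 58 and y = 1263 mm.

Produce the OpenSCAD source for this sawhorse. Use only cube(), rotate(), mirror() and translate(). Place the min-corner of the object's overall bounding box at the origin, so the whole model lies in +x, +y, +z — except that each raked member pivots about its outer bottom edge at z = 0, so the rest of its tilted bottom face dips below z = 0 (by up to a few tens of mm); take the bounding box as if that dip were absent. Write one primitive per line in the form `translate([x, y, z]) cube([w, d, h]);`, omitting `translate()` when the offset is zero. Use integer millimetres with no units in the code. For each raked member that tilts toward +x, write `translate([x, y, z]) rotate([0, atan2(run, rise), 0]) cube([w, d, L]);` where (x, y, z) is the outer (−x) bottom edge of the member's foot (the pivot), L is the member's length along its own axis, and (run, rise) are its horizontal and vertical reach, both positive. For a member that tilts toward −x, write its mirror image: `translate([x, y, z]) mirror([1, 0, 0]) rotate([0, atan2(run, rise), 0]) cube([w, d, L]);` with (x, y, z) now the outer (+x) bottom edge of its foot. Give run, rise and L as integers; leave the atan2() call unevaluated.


translate([180, 0, 800]) cube([70, 1381, 80]);
translate([0, 58, 0]) rotate([0, atan2(180, 800), 0]) cube([28, 60, 820]);
translate([430, 58, 0]) mirror([1, 0, 0]) rotate([0, atan2(180, 800), 0]) cube([28, 60, 820]);
translate([0, 1263, 0]) rotate([0, atan2(180, 800), 0]) cube([28, 60, 820]);
translate([430, 1263, 0]) mirror([1, 0, 0]) rotate([0, atan2(180, 800), 0]) cube([28, 60, 820]);


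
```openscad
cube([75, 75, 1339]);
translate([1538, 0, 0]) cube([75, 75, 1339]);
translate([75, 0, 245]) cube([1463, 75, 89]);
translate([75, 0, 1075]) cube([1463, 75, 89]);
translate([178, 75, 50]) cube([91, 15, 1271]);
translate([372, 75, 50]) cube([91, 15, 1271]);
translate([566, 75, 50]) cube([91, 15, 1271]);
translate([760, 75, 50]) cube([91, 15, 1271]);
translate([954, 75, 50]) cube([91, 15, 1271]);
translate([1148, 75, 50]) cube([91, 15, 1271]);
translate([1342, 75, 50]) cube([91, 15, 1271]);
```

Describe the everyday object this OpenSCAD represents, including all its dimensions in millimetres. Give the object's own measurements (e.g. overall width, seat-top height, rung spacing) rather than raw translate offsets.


A fence section. Two 75×75 mm posts, 1339 mm tall, stand on the floor with a clear span of 1463 mm between their inner faces. Two horizontal rails of 75×89 mm section span the gap between the posts with their undersides at z = 245 mm and z = 1075 mm, flush with the posts' −y face. 7 pickets, each 91 mm wide, 15 mm thick and 1271 mm tall, are fixed to the +y face of the rails with their bottoms at z = 50 mm, spaced across the span with a 103 mm gap after the −x post and between neighbouring pickets, with 105 mm left before the +x post.


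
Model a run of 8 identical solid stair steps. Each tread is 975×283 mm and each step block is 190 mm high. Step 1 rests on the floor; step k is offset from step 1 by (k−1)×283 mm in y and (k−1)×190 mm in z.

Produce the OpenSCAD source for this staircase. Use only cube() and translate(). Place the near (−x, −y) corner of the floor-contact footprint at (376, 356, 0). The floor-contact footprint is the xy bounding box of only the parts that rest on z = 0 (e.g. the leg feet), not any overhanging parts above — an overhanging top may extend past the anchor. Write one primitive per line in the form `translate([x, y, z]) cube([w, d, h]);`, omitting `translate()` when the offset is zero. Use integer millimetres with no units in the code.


translate([376, 356, 0]) cube([975, 283, 190]);
translate([376, 639, 190]) cube([975, 283, 190]);
translate([376, 922, 380]) cube([975, 283, 190]);
translate([376, 1205, 570]) cube([975, 283, 190]);
translate([376, 1488, 760]) cube([975, 283, 190]);
translate([376, 1771, 950]) cube([975, 283, 190]);
translate([376, 2054, 1140]) cube([975, 283, 190]);
translate([376, 2337, 1330]) cube([975, 283, 190]);


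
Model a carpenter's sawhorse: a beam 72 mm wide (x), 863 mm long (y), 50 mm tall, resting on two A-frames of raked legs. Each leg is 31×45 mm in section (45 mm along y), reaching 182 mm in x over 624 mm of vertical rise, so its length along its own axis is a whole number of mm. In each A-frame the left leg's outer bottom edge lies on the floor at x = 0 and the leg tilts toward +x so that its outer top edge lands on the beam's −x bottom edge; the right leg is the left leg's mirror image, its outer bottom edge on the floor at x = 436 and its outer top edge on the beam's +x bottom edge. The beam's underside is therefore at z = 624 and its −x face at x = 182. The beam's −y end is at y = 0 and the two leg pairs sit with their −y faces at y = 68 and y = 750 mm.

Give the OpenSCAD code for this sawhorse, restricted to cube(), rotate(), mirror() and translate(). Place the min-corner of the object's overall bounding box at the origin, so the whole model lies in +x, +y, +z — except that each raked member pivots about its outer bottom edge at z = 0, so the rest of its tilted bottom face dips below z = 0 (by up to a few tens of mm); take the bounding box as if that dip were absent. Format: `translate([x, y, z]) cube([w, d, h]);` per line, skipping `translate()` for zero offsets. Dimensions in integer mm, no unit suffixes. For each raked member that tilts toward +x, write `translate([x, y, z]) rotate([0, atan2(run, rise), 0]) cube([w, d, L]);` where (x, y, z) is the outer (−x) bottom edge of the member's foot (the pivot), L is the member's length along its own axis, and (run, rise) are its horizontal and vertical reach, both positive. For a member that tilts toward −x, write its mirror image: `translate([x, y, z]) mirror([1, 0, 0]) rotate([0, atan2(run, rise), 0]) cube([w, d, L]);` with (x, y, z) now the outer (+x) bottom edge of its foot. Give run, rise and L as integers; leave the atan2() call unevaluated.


// leg length = √(182² + 624²) = 650
// right-leg outer foot x = 2·182 + 72 = 436
// beam min-corner = (182, 0, 624)
translate([182, 0, 624]) cube([72, 863, 50]);
translate([0, 68, 0]) rotate([0, atan2(182, 624), 0]) cube([31, 45, 650]);
translate([436, 68, 0]) mirror([1, 0, 0]) rotate([0, atan2(182, 624), 0]) cube([31, 45, 650]);
translate([0, 750, 0]) rotate([0, atan2(182, 624), 0]) cube([31, 45, 650]);
translate([436, 750, 0]) mirror([1, 0, 0]) rotate([0, atan2(182, 624), 0]) cube([31, 45, 650]);


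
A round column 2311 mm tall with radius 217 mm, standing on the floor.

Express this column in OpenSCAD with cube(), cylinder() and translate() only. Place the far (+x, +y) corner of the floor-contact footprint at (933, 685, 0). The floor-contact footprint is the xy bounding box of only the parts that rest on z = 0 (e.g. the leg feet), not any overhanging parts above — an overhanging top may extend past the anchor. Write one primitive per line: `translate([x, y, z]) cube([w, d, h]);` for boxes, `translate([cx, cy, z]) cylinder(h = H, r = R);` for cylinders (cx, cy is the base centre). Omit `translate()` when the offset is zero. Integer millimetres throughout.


translate([716, 468, 0]) cylinder(h = 2311, r = 217);


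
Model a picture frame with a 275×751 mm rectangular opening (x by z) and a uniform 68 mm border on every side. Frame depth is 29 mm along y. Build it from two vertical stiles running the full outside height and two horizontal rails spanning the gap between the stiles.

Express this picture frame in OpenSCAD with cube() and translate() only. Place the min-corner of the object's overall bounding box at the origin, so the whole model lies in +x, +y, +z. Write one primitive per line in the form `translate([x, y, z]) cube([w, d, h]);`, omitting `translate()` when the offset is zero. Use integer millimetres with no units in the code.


cube([68, 29, 887]);
translate([343, 0, 0]) cube([68, 29, 887]);
translate([68, 0, 0]) cube([275, 29, 68]);
translate([68, 0, 819]) cube([275, 29, 68]);


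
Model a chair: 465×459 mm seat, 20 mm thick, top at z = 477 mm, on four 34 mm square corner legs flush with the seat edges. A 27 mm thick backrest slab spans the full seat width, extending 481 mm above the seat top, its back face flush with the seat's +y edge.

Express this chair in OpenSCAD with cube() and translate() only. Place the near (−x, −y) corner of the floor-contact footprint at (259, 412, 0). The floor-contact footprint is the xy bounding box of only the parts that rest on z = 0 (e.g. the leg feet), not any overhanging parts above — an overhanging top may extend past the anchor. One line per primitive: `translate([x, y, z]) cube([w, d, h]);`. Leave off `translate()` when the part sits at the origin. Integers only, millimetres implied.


// leg_h = 477 - 20 = 457
translate([259, 412, 457]) cube([465, 459, 20]);
translate([259, 412, 0]) cube([34, 34, 457]);
translate([690, 412, 0]) cube([34, 34, 457]);
translate([259, 837, 0]) cube([34, 34, 457]);
translate([690, 837, 0]) cube([34, 34, 457]);
translate([259, 844, 477]) cube([465, 27, 481]);


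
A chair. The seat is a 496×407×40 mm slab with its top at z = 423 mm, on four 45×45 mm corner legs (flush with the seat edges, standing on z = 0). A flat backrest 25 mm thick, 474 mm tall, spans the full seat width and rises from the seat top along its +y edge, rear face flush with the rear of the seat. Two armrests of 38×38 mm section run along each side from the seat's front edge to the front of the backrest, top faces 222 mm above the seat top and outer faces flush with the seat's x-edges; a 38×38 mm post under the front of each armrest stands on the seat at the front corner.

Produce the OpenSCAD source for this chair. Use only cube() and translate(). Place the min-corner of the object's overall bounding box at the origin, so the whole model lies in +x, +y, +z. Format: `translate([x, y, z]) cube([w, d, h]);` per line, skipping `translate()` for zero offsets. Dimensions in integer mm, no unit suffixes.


// leg_h = 423 - 40 = 383
// arm post h = 222 - 38 = 184
translate([0, 0, 383]) cube([496, 407, 40]);
cube([45, 45, 383]);
translate([451, 0, 0]) cube([45, 45, 383]);
translate([0, 362, 0]) cube([45, 45, 383]);
translate([451, 362, 0]) cube([45, 45, 383]);
translate([0, 382, 423]) cube([496, 25, 474]);
translate([0, 0, 607]) cube([38, 382, 38]);
translate([458, 0, 607]) cube([38, 382, 38]);
translate([0, 0, 423]) cube([38, 38, 184]);
translate([458, 0, 423]) cube([38, 38, 184]);


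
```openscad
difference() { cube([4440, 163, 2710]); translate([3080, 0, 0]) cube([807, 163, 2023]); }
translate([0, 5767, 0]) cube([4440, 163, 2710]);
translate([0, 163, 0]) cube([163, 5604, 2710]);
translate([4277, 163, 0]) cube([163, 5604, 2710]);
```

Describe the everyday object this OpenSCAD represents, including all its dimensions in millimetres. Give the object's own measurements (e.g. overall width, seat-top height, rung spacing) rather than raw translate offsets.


A single room: four walls, each 2710 mm tall and 163 mm thick, enclosing an outside footprint 4440×5930 mm (x × y), no floor or roof. The front and back walls (−y and +y sides) run the full x-width; the side walls fit between their inner faces. A door opening 807 mm wide and 2023 mm tall is cut through the front wall from the floor up, its −x edge 3080 mm from the wall's −x end.


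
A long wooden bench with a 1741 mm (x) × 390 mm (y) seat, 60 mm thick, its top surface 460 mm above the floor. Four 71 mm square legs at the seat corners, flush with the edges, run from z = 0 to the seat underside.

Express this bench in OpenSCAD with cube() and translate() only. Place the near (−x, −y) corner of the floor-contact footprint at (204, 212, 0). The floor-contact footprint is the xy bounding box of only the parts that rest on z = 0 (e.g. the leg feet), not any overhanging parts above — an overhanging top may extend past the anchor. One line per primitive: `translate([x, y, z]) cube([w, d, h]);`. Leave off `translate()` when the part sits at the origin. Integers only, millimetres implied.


translate([204, 212, 400]) cube([1741, 390, 60]);
translate([204, 212, 0]) cube([71, 71, 400]);
translate([204, 531, 0]) cube([71, 71, 400]);
translate([1874, 212, 0]) cube([71, 71, 400]);
translate([1874, 531, 0]) cube([71, 71, 400]);


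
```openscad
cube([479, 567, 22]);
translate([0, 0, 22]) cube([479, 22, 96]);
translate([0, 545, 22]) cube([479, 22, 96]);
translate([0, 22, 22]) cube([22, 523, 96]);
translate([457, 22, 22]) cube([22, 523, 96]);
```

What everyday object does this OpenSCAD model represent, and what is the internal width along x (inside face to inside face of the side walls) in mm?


An open box. The internal width is 435 mm.

A 479×567 base slab with four walls standing on it — an open box. The base is 479 mm wide and the walls are 22 mm thick, so the internal width is 479 − 2 × 22 = 435 mm.


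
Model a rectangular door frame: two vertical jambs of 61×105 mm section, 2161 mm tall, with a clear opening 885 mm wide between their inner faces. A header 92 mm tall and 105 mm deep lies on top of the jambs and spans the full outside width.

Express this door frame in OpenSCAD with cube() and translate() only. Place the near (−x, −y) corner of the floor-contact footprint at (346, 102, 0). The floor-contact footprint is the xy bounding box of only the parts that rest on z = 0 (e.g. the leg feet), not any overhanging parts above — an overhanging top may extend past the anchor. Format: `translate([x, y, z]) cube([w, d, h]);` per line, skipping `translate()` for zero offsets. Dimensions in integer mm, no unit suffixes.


translate([346, 102, 0]) cube([61, 105, 2161]);
translate([1292, 102, 0]) cube([61, 105, 2161]);
translate([346, 102, 2161]) cube([1007, 105, 92]);


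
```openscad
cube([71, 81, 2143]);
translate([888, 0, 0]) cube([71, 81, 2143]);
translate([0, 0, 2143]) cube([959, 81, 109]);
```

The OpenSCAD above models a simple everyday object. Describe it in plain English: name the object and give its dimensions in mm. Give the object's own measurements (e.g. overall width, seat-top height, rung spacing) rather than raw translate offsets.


A door frame. The clear opening is 817 mm wide and 2143 mm high. Two 71 mm wide jambs, 81 mm deep, stand either side of the opening from the floor to the top of the opening. A 109 mm thick head sits across the top of both jambs, spanning the full outside width of the frame.


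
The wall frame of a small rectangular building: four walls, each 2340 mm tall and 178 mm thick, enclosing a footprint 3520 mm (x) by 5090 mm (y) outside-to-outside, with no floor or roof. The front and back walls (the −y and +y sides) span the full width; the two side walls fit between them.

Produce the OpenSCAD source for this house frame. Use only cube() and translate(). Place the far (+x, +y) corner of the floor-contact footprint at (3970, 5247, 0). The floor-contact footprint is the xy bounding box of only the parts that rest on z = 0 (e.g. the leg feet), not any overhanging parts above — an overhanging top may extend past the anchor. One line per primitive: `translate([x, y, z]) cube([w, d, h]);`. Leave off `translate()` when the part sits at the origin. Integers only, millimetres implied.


translate([450, 157, 0]) cube([3520, 178, 2340]);
translate([450, 5069, 0]) cube([3520, 178, 2340]);
translate([450, 335, 0]) cube([178, 4734, 2340]);
translate([3792, 335, 0]) cube([178, 4734, 2340]);


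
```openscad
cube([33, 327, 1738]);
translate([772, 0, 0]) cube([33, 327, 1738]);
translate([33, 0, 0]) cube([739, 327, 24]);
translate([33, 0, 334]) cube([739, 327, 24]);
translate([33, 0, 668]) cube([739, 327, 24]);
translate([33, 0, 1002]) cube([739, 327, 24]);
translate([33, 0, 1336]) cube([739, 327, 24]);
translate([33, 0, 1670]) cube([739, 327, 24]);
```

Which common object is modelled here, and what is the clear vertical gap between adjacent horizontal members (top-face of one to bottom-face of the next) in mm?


A bookshelf. The clear shelf gap is 310 mm.

Two tall side panels with 6 horizontal boards between them — a bookshelf. The first two shelf undersides are at z = 0 and z = 334; with shelf thickness 24, the clear gap is 334 − 0 − 24 = 310 mm.


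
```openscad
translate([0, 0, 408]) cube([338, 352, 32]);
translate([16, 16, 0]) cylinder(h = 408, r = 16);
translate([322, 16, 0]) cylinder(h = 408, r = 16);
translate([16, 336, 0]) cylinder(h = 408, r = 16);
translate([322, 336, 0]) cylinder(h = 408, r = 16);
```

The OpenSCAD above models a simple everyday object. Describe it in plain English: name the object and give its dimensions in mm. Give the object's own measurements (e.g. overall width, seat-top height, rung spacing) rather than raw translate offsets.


A simple wooden stool: a rectangular seat 338 mm (x) by 352 mm (y), 32 mm thick, top face at z = 440 mm, on four round legs, each 32 mm in diameter. The legs rest on z = 0, each leg's axis is inset half a diameter from the nearest pair of seat edges (so the leg's bounding box is flush with the corner).


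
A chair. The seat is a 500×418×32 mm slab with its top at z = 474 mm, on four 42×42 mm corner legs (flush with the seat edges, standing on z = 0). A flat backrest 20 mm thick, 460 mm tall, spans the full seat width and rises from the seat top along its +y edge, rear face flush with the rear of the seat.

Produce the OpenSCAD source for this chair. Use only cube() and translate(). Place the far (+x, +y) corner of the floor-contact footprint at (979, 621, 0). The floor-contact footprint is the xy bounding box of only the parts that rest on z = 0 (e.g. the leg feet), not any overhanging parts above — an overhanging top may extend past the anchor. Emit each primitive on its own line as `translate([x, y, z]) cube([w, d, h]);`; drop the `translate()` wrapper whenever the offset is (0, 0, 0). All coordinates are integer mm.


translate([479, 203, 442]) cube([500, 418, 32]);
translate([479, 203, 0]) cube([42, 42, 442]);
translate([937, 203, 0]) cube([42, 42, 442]);
translate([479, 579, 0]) cube([42, 42, 442]);
translate([937, 579, 0]) cube([42, 42, 442]);
translate([479, 601, 474]) cube([500, 20, 460]);


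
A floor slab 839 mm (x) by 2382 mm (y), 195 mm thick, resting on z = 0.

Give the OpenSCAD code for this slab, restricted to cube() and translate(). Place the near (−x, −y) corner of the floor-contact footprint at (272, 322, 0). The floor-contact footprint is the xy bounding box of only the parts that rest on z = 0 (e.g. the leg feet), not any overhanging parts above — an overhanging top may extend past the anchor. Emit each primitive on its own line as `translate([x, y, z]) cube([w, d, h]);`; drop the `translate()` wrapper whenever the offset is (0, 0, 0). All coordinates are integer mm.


translate([272, 322, 0]) cube([839, 2382, 195]);


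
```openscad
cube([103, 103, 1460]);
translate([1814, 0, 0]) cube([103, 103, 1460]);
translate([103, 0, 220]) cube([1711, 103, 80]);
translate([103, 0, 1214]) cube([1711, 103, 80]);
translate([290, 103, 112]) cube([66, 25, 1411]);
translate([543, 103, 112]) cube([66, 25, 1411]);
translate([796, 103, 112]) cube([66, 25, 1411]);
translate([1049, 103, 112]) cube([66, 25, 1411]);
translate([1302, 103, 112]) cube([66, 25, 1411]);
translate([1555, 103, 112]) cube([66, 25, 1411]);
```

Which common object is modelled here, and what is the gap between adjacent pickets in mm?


A fence section. The picket gap is 187 mm.

Two posts, two rails, 6 pickets — a fence section. Span 1711 mm holds 6 pickets of 66 mm with 7 equal gaps: ⌊(1711 − 6·66) / 7⌋ = 187 mm.


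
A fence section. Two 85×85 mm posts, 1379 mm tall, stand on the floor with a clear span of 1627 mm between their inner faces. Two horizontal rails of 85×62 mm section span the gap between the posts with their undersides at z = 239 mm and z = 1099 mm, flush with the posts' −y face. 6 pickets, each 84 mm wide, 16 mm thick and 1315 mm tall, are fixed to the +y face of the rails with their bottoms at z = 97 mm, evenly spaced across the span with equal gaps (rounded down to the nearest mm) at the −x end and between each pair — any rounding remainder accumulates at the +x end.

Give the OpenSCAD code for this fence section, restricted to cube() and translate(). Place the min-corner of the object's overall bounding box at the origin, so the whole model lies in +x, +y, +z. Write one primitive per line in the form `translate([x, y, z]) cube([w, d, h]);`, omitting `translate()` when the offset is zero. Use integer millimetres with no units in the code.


cube([85, 85, 1379]);
translate([1712, 0, 0]) cube([85, 85, 1379]);
translate([85, 0, 239]) cube([1627, 85, 62]);
translate([85, 0, 1099]) cube([1627, 85, 62]);
translate([245, 85, 97]) cube([84, 16, 1315]);
translate([489, 85, 97]) cube([84, 16, 1315]);
translate([733, 85, 97]) cube([84, 16, 1315]);
translate([977, 85, 97]) cube([84, 16, 1315]);
translate([1221, 85, 97]) cube([84, 16, 1315]);
translate([1465, 85, 97]) cube([84, 16, 1315]);


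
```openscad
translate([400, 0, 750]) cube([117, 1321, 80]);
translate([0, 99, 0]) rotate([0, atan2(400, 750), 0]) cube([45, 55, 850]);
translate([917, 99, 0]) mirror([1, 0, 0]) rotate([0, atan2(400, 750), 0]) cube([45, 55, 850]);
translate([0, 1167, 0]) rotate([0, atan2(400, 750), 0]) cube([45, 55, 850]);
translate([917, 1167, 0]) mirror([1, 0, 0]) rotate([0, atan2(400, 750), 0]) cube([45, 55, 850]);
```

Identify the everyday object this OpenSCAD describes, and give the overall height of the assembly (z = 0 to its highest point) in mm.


A sawhorse. The overall height is 830 mm.

A beam across two mirrored pairs of raked legs — a sawhorse. The beam's underside is at z = 750 (matching the legs' vertical rise in atan2(400, 750)) and the beam is 80 mm tall, so its top is at 750 + 80 = 830 mm. The raked legs top out at the beam's underside, so that is the highest point.


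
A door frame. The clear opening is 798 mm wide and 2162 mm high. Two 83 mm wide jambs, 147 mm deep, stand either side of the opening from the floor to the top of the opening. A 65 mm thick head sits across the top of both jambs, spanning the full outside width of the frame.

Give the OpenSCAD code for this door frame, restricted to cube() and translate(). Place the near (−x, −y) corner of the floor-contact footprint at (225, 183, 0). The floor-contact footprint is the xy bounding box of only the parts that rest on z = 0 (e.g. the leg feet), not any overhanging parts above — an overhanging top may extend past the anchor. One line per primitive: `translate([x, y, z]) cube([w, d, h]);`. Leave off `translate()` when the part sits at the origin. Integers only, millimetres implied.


translate([225, 183, 0]) cube([83, 147, 2162]);
translate([1106, 183, 0]) cube([83, 147, 2162]);
translate([225, 183, 2162]) cube([964, 147, 65]);


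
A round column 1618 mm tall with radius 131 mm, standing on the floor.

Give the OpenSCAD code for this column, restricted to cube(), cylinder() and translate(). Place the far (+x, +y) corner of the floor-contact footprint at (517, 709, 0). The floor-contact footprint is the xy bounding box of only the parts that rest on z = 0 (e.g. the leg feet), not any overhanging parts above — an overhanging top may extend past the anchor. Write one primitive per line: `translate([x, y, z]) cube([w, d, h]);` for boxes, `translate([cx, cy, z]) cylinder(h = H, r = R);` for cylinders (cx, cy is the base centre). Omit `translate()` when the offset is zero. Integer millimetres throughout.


translate([386, 578, 0]) cylinder(h = 1618, r = 131);


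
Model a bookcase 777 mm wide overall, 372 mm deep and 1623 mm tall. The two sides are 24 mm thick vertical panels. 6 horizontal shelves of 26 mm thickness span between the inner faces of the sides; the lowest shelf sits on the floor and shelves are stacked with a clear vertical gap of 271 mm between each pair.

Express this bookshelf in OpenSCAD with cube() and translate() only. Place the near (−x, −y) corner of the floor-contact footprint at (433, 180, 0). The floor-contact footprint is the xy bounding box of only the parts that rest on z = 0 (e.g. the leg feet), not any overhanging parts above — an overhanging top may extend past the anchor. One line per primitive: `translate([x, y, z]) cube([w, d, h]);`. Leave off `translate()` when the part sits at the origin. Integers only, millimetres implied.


translate([433, 180, 0]) cube([24, 372, 1623]);
translate([1186, 180, 0]) cube([24, 372, 1623]);
translate([457, 180, 0]) cube([729, 372, 26]);
translate([457, 180, 297]) cube([729, 372, 26]);
translate([457, 180, 594]) cube([729, 372, 26]);
translate([457, 180, 891]) cube([729, 372, 26]);
translate([457, 180, 1188]) cube([729, 372, 26]);
translate([457, 180, 1485]) cube([729, 372, 26]);


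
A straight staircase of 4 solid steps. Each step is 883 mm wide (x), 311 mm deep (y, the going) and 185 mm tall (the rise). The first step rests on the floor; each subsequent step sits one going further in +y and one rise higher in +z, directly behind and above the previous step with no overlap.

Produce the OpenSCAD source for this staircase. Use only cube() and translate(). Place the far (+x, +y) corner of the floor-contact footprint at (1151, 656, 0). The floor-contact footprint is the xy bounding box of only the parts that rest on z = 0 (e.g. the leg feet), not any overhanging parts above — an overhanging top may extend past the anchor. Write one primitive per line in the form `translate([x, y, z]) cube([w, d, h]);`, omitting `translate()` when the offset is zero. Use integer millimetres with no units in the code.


translate([268, 345, 0]) cube([883, 311, 185]);
translate([268, 656, 185]) cube([883, 311, 185]);
translate([268, 967, 370]) cube([883, 311, 185]);
translate([268, 1278, 555]) cube([883, 311, 185]);


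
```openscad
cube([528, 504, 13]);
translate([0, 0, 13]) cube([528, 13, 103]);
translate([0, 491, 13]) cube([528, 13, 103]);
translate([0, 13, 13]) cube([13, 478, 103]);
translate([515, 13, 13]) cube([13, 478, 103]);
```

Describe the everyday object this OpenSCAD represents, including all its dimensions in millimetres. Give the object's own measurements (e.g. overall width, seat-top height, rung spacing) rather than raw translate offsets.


An open-topped rectangular box: outside dimensions 528×504×116 mm, with a uniform wall and base thickness of 13 mm. The base is a full 528×504 slab on the floor; four walls sit on top of the base. The front and back walls (the −y and +y sides) span the full width; the two side walls fit between them.


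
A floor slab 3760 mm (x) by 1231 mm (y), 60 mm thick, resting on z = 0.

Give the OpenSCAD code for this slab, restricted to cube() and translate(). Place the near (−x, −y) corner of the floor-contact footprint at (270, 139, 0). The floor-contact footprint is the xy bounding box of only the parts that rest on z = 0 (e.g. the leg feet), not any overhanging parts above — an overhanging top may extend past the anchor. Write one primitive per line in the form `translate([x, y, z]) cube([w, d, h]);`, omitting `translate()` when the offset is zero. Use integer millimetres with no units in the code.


translate([270, 139, 0]) cube([3760, 1231, 60]);


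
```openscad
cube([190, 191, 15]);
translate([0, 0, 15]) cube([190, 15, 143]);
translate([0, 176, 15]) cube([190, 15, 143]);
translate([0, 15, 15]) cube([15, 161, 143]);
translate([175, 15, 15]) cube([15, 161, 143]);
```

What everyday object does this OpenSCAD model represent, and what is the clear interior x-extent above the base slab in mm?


An open box. The internal width is 160 mm.

A 190×191 base slab with four walls standing on it — an open box. The base is 190 mm wide and the walls are 15 mm thick, so the internal width is 190 − 2 × 15 = 160 mm.


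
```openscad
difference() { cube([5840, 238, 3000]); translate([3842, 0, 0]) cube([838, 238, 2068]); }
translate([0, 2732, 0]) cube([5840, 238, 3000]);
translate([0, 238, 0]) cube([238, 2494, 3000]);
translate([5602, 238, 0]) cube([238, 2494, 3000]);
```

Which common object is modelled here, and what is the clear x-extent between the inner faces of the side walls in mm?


A single room. The interior width is 5364 mm.

Four walls enclosing a rectangle with a door in the front wall — a room. Outside width 5840 minus two 238 mm walls gives 5364 mm.


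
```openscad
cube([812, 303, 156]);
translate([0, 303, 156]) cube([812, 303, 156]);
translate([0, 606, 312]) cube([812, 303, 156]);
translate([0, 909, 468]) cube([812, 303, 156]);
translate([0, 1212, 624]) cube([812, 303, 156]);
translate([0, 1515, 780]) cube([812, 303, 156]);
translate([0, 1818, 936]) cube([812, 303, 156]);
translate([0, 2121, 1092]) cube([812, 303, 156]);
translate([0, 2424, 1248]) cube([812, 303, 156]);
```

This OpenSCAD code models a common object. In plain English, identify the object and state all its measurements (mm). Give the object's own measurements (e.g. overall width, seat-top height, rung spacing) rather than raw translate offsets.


A straight staircase of 9 solid steps. Each step is 812 mm wide (x), 303 mm deep (y, the going) and 156 mm tall (the rise). The first step rests on the floor; each subsequent step sits one going further in +y and one rise higher in +z, directly behind and above the previous step with no overlap.


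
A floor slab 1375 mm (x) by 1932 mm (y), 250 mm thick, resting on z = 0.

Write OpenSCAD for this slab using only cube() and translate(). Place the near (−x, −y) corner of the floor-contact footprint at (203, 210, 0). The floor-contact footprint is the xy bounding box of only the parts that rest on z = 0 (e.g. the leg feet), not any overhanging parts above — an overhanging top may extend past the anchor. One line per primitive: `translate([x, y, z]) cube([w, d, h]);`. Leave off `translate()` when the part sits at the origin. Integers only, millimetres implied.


translate([203, 210, 0]) cube([1375, 1932, 250]);


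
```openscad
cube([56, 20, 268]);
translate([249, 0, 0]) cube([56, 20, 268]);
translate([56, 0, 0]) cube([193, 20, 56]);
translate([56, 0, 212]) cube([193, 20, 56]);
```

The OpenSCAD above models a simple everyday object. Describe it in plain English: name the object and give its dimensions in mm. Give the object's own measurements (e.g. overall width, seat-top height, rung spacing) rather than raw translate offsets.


A rectangular picture frame lying in the x–z plane (depth along y). The opening is 193 mm wide (x) by 156 mm tall (z), surrounded by a border 56 mm wide on all four sides. The frame is 20 mm deep and is made of two full-height vertical stiles with two horizontal rails fitted between them.


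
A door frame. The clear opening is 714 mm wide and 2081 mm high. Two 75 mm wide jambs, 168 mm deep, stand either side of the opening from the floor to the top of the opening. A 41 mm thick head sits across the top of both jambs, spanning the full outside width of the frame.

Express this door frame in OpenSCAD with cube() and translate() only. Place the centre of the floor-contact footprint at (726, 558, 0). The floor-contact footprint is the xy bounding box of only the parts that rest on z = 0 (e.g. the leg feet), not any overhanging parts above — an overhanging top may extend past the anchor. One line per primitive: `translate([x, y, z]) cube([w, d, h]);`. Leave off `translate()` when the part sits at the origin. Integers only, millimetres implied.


translate([294, 474, 0]) cube([75, 168, 2081]);
translate([1083, 474, 0]) cube([75, 168, 2081]);
translate([294, 474, 2081]) cube([864, 168, 41]);


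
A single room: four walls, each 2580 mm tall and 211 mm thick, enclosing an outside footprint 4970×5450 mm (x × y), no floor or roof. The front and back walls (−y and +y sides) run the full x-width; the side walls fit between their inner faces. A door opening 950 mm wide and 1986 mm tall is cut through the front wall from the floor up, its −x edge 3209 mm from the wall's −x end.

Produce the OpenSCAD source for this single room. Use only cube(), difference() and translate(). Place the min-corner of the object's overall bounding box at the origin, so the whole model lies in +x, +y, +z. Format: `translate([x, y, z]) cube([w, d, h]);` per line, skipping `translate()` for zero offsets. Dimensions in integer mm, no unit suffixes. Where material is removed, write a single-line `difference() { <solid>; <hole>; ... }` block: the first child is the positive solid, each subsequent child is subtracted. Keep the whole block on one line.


difference() { cube([4970, 211, 2580]); translate([3209, 0, 0]) cube([950, 211, 1986]); }
translate([0, 5239, 0]) cube([4970, 211, 2580]);
translate([0, 211, 0]) cube([211, 5028, 2580]);
translate([4759, 211, 0]) cube([211, 5028, 2580]);


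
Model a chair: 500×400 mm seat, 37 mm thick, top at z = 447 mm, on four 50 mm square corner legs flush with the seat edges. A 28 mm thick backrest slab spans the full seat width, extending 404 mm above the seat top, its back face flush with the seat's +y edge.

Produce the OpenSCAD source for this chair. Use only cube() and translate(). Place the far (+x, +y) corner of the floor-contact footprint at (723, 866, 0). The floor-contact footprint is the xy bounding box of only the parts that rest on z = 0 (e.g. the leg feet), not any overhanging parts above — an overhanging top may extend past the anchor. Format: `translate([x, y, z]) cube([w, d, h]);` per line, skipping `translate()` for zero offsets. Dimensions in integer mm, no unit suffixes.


translate([223, 466, 410]) cube([500, 400, 37]);
translate([223, 466, 0]) cube([50, 50, 410]);
translate([673, 466, 0]) cube([50, 50, 410]);
translate([223, 816, 0]) cube([50, 50, 410]);
translate([673, 816, 0]) cube([50, 50, 410]);
translate([223, 838, 447]) cube([500, 28, 404]);
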